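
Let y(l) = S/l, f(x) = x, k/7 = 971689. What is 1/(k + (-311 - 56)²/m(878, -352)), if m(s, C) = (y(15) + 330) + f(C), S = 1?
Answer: 329/2235779432 ≈ 1.4715e-7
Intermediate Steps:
k = 6801823 (k = 7*971689 = 6801823)
y(l) = 1/l
m(s, C) = 4951/15 + C (m(s, C) = (1/15 + 330) + C = 4951/15 + C)
1/(k + (-311 - 56)²/m(878, -352)) = 1/(6801823 + (-311 - 56)²/(4951/15 - 352)) = 1/(6801823 + (-367)²/(-329/15)) = 1/(6801823 + 134689*(-15/329)) = 1/(6801823 - 2020335/329) = 1/(2235779432/329) = 329/2235779432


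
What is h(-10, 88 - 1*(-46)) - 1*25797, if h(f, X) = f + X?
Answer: -25673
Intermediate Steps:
h(f, X) = X + f
h(-10, 88 - 1*(-46)) - 1*25797 = ((88 - 1*(-46)) - 10) - 1*25797 = ((88 + 46) - 10) - 25797 = (134 - 10) - 25797 = 124 - 25797 = -25673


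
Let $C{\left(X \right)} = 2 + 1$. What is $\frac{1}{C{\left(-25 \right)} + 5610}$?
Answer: $\frac{1}{5613} \approx 0.00017816$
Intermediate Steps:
$C{\left(X \right)} = 3$
$\frac{1}{C{\left(-25 \right)} + 5610} = \frac{1}{3 + 5610} = \frac{1}{5613}$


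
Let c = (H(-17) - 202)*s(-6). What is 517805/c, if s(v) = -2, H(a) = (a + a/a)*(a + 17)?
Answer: 517805/404 ≈ 1281.7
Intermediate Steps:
H(a) = (1 + a)*(17 + a) (H(a) = (a + 1)*(17 + a) = (1 + a)*(17 + a))
c = 404 (c = ((17 + (-17)² + 18*(-17)) - 202)*(-2) = ((17 + 289 - 306) - 202)*(-2) = (0 - 202)*(-2) = -202*(-2) = 404)
517805/c = 517805/404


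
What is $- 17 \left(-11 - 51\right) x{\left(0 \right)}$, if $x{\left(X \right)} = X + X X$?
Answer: $0$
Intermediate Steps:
$x{\left(X \right)} = X + X^{2}$
$- 17 \left(-11 - 51\right) x{\left(0 \right)} = - 17 \left(-11 - 51\right) 0 \left(1 + 0\right) = - 17 \left(-11 - 51\right) 0 \cdot 1 = \left(-17\right) \left(-62\right) 0 = 1054 \cdot 0 = 0$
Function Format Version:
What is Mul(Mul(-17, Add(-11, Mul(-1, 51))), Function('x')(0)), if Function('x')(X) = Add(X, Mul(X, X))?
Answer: 0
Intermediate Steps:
Function('x')(X) = Add(X, Pow(X, 2))
Mul(Mul(-17, Add(-11, Mul(-1, 51))), Function('x')(0)) = Mul(Mul(-17, Add(-11, Mul(-1, 51))), Mul(0, Add(1, 0))) = Mul(Mul(-17, Add(-11, -51)), Mul(0, 1)) = Mul(Mul(-17, -62), 0) = Mul(1054, 0) = 0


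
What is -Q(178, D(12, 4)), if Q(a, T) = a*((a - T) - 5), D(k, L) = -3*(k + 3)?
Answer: -38804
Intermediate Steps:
D(k, L) = -9 - 3*k (D(k, L) = -3*(3 + k) = -9 - 3*k)
Q(a, T) = a*(-5 + a - T)
-Q(178, D(12, 4)) = -178*(-5 + 178 - (-9 - 3*12)) = -178*(-5 + 178 - (-9 - 36)) = -178*(-5 + 178 - 1*(-45)) = -178*(-5 + 178 + 45) = -178*218 = -1*38804 = -38804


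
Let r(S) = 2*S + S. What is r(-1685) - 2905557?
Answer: -2910612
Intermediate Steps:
r(S) = 3*S
r(-1685) - 2905557 = 3*(-1685) - 2905557 = -5055 - 2905557 = -2910612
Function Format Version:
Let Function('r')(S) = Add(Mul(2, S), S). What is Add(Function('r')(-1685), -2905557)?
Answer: -2910612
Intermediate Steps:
Function('r')(S) = Mul(3, S)
Add(Function('r')(-1685), -2905557) = Add(Mul(3, -1685), -2905557) = Add(-5055, -2905557) = -2910612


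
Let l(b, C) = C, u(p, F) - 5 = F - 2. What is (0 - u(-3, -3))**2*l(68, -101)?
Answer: 0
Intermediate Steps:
u(p, F) = 3 + F (u(p, F) = 5 + (F - 2) = 5 + (-2 + F) = 3 + F)
(0 - u(-3, -3))**2*l(68, -101) = (0 - (3 - 3))**2*(-101) = (0 - 1*0)**2*(-101) = (0 + 0)**2*(-101) = 0**2*(-101) = 0*(-101) = 0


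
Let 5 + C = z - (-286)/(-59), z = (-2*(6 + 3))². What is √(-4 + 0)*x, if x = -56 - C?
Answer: -43678*I/59 ≈ -740.3*I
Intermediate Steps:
z = 324 (z = (-2*9)² = (-18)² = 324)
C = 18535/59 (C = -5 + (324 - (-286)/(-59)) = -5 + (324 - (-286)*(-1)/59) = -5 + (324 - 1*286/59) = -5 + (324 - 286/59) = -5 + 18830/59 = 18535/59 ≈ 314.15)
x = -21839/59 (x = -56 - 1*18535/59 = -56 - 18535/59 = -21839/59 ≈ -370.15)
√(-4 + 0)*x = √(-4 + 0)*(-21839/59) = √(-4)*(-21839/59) = (2*I)*(-21839/59) = -43678*I/59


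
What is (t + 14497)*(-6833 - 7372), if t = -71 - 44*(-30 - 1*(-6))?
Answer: -219921810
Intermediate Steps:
t = 985 (t = -71 - 44*(-30 + 6) = -71 - 44*(-24) = -71 + 1056 = 985)
(t + 14497)*(-6833 - 7372) = (985 + 14497)*(-6833 - 7372) = 15482*(-14205) = -219921810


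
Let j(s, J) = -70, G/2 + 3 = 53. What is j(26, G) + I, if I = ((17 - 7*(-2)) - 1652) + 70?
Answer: -1621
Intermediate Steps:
G = 100 (G = -6 + 2*53 = -6 + 106 = 100)
I = -1551 (I = ((17 + 14) - 1652) + 70 = (31 - 1652) + 70 = -1621 + 70 = -1551)
j(26, G) + I = -70 - 1551 = -1621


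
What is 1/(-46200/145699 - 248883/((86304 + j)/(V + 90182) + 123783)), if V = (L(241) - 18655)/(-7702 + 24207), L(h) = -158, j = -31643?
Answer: -26844146710595057444/62485706271323931249 ≈ -0.42960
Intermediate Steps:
V = -18813/16505 (V = (-158 - 18655)/(-7702 + 24207) = -18813/16505 ≈ -1.1398)
1/(-46200/145699 - 248883/((86304 + j)/(V + 90182) + 123783)) = 1/(-46200/145699 - 248883/((86304 - 31643)/(-18813/16505 + 90182) + 123783)) = 1/(-46200*1/145699 - 248883/(54661/(1488435097/16505) + 123783)) = 1/(-46200/145699 - 248883/(54661*(16505/1488435097) + 123783)) = 1/(-46200/145699 - 248883/(902179805/1488435097 + 123783)) = 1/(-46200/145699 - 248883/184243863791756/1488435097) = 1/(-46200/145699 - 248883*1488435097/184243863791756) = 1/(-46200/145699 - 370446192246651/184243863791756) = 1/(-62485706271323931249/26844146710595057444) = -26844146710595057444/62485706271323931249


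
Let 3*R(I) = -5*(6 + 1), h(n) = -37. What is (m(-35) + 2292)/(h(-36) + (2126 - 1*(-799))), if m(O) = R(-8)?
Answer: 6841/8664 ≈ 0.78959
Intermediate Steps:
R(I) = -35/3 (R(I) = (-5*(6 + 1))/3 = (-5*7)/3 = (⅓)*(-35) = -35/3)
m(O) = -35/3
(m(-35) + 2292)/(h(-36) + (2126 - 1*(-799))) = (-35/3 + 2292)/(-37 + (2126 - 1*(-799))) = 6841/(3*(-37 + (2126 + 799))) = 6841/(3*(-37 + 2925)) = (6841/3)/2888 = (6841/3)*(1/2888) = 6841/8664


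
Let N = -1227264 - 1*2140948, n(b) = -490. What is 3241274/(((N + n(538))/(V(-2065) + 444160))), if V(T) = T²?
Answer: -206231971385/45523 ≈ -4.5303e+6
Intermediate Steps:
N = -3368212 (N = -1227264 - 2140948 = -3368212)
3241274/(((N + n(538))/(V(-2065) + 444160))) = 3241274/(((-3368212 - 490)/((-2065)² + 444160))) = 3241274/((-3368702/(4264225 + 444160))) = 3241274/((-3368702/4708385)) = 3241274/((-3368702*1/4708385)) = 3241274/(-3368702/4708385) = 3241274*(-4708385/3368702) = -206231971385/45523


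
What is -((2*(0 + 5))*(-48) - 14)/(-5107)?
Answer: -494/5107 ≈ -0.096730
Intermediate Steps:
-((2*(0 + 5))*(-48) - 14)/(-5107) = -((2*5)*(-48) - 14)*(-1)/5107 = -(10*(-48) - 14)*(-1)/5107 = -(-480 - 14)*(-1)/5107 = -(-494)*(-1)/5107 = -1*494/5107 = -494/5107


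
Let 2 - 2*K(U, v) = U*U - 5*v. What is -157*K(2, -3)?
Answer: 2669/2 ≈ 1334.5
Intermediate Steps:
K(U, v) = 1 - U²/2 + 5*v/2 (K(U, v) = 1 - (U*U - 5*v)/2 = 1 - (U² - 5*v)/2 = 1 + (-U²/2 + 5*v/2) = 1 - U²/2 + 5*v/2)
-157*K(2, -3) = -157*(1 - ½*2² + (5/2)*(-3)) = -157*(1 - ½*4 - 15/2) = -157*(1 - 2 - 15/2) = -157*(-17/2) = 2669/2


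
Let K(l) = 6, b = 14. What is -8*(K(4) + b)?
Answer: -160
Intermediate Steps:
-8*(K(4) + b) = -8*(6 + 14) = -8*20 = -160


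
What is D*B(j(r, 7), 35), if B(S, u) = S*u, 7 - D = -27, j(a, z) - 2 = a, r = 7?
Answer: 10710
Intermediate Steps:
j(a, z) = 2 + a
D = 34 (D = 7 - 1*(-27) = 7 + 27 = 34)
D*B(j(r, 7), 35) = 34*((2 + 7)*35) = 34*(9*35) = 34*315 = 10710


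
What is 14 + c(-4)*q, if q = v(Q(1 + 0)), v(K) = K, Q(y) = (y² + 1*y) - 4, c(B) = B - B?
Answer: 14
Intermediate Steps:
c(B) = 0
Q(y) = -4 + y + y² (Q(y) = (y² + y) - 4 = (y + y²) - 4 = -4 + y + y²)
q = -2 (q = -4 + (1 + 0) + (1 + 0)² = -4 + 1 + 1² = -4 + 1 + 1 = -2)
14 + c(-4)*q = 14 + 0*(-2) = 14 + 0 = 14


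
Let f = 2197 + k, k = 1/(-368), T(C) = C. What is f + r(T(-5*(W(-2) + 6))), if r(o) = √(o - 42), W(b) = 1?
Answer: 808495/368 + I*√77 ≈ 2197.0 + 8.775*I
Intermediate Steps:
k = -1/368 ≈ -0.0027174
f = 808495/368 (f = 2197 - 1/368 = 808495/368 ≈ 2197.0)
r(o) = √(-42 + o)
f + r(T(-5*(W(-2) + 6))) = 808495/368 + √(-42 - 5*(1 + 6)) = 808495/368 + √(-42 - 5*7) = 808495/368 + √(-42 - 35) = 808495/368 + √(-77) = 808495/368 + I*√77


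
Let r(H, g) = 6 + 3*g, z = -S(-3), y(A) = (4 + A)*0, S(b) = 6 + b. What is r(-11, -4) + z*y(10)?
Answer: -6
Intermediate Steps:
y(A) = 0
z = -3 (z = -(6 - 3) = -1*3 = -3)
r(-11, -4) + z*y(10) = (6 + 3*(-4)) - 3*0 = (6 - 12) + 0 = -6 + 0 = -6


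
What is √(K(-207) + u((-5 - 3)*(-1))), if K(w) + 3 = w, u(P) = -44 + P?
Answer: I*√246 ≈ 15.684*I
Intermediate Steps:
K(w) = -3 + w
√(K(-207) + u((-5 - 3)*(-1))) = √((-3 - 207) + (-44 + (-5 - 3)*(-1))) = √(-210 + (-44 - 8*(-1))) = √(-210 + (-44 + 8)) = √(-210 - 36) = √(-246) = I*√246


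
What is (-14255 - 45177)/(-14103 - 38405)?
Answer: 14858/13127 ≈ 1.1319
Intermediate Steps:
(-14255 - 45177)/(-14103 - 38405) = -59432/(-52508) = -59432*(-1/52508) = 14858/13127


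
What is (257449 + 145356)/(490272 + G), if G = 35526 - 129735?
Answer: 402805/396063 ≈ 1.0170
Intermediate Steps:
G = -94209
(257449 + 145356)/(490272 + G) = (257449 + 145356)/(490272 - 94209) = 402805/396063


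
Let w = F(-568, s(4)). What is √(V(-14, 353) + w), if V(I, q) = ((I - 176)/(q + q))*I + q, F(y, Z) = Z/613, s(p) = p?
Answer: √16705667689391/216389 ≈ 18.888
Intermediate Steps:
F(y, Z) = Z/613 (F(y, Z) = Z*(1/613) = Z/613)
w = 4/613 (w = (1/613)*4 = 4/613 ≈ 0.0065253)
V(I, q) = q + I*(-176 + I)/(2*q) (V(I, q) = ((-176 + I)/((2*q)))*I + q = ((-176 + I)*(1/(2*q)))*I + q = ((-176 + I)/(2*q))*I + q = I*(-176 + I)/(2*q) + q = q + I*(-176 + I)/(2*q))
√(V(-14, 353) + w) = √((353² + (½)*(-14)² - 88*(-14))/353 + 4/613) = √((124609 + (½)*196 + 1232)/353 + 4/613) = √((124609 + 98 + 1232)/353 + 4/613) = √((1/353)*125939 + 4/613) = √(125939/353 + 4/613) = √(77202019/216389) = √16705667689391/216389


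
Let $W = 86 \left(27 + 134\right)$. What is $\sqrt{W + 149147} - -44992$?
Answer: $44992 + \sqrt{162993} \approx 45396.0$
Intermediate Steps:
$W = 13846$ ($W = 86 \cdot 161 = 13846$)
$\sqrt{W + 149147} - -44992 = \sqrt{13846 + 149147} - -44992 = \sqrt{162993} + 44992 = 44992 + \sqrt{162993}$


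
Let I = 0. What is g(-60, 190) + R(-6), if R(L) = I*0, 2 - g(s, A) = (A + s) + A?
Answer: -318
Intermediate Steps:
g(s, A) = 2 - s - 2*A (g(s, A) = 2 - ((A + s) + A) = 2 - (s + 2*A) = 2 + (-s - 2*A) = 2 - s - 2*A)
R(L) = 0 (R(L) = 0*0 = 0)
g(-60, 190) + R(-6) = (2 - 1*(-60) - 2*190) + 0 = (2 + 60 - 380) + 0 = -318 + 0 = -318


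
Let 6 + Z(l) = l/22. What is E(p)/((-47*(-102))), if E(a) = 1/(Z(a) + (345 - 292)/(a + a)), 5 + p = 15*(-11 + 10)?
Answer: -220/8684331 ≈ -2.5333e-5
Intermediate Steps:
Z(l) = -6 + l/22
p = -20 (p = -5 + 15*(-11 + 10) = -5 + 15*(-1) = -5 - 15 = -20)
E(a) = 1/(-6 + a/22 + 53/(2*a)) (E(a) = 1/((-6 + a/22) + (345 - 292)/(a + a)) = 1/((-6 + a/22) + 53/((2*a))) = 1/((-6 + a/22) + 53*(1/(2*a))) = 1/((-6 + a/22) + 53/(2*a)) = 1/(-6 + a/22 + 53/(2*a)))
E(p)/((-47*(-102))) = (22*(-20)/(583 - 20*(-132 - 20)))/((-47*(-102))) = (22*(-20)/(583 - 20*(-152)))/4794 = (22*(-20)/(583 + 3040))*(1/4794) = (22*(-20)/3623)*(1/4794) = (22*(-20)*(1/3623))*(1/4794) = -440/3623*1/4794 = -220/8684331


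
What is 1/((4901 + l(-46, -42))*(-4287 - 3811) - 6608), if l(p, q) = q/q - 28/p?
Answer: -23/913282464 ≈ -2.5184e-8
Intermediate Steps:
l(p, q) = 1 - 28/p
1/((4901 + l(-46, -42))*(-4287 - 3811) - 6608) = 1/((4901 + (-28 - 46)/(-46))*(-4287 - 3811) - 6608) = 1/((4901 - 1/46*(-74))*(-8098) - 6608) = 1/((4901 + 37/23)*(-8098) - 6608) = 1/((112760/23)*(-8098) - 6608) = 1/(-913130480/23 - 6608) = 1/(-913282464/23) = -23/913282464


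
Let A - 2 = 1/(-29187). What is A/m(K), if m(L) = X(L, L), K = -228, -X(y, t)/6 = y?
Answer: 58373/39927816 ≈ 0.0014620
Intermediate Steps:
X(y, t) = -6*y
A = 58373/29187 (A = 2 + 1/(-29187) = 2 - 1/29187 = 58373/29187 ≈ 2.0000)
m(L) = -6*L
A/m(K) = 58373/(29187*((-6*(-228)))) = (58373/29187)/1368 = (58373/29187)*(1/1368) = 58373/39927816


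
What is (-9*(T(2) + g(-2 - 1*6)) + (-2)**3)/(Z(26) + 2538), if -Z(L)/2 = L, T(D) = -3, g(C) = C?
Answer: 91/2486 ≈ 0.036605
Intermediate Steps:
Z(L) = -2*L
(-9*(T(2) + g(-2 - 1*6)) + (-2)**3)/(Z(26) + 2538) = (-9*(-3 + (-2 - 1*6)) + (-2)**3)/(-2*26 + 2538) = (-9*(-3 + (-2 - 6)) - 8)/(-52 + 2538) = (-9*(-3 - 8) - 8)/2486 = (-9*(-11) - 8)*(1/2486) = (99 - 8)*(1/2486) = 91*(1/2486) = 91/2486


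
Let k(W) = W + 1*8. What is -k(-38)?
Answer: 30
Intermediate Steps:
k(W) = 8 + W (k(W) = W + 8 = 8 + W)
-k(-38) = -(8 - 38) = -1*(-30) = 30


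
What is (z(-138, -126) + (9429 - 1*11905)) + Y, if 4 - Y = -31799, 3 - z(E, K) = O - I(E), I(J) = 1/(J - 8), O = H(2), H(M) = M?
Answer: 4281887/146 ≈ 29328.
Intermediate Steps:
O = 2
I(J) = 1/(-8 + J)
z(E, K) = 1 + 1/(-8 + E) (z(E, K) = 3 - (2 - 1/(-8 + E)) = 3 + (-2 + 1/(-8 + E)) = 1 + 1/(-8 + E))
Y = 31803 (Y = 4 - 1*(-31799) = 4 + 31799 = 31803)
(z(-138, -126) + (9429 - 1*11905)) + Y = ((-7 - 138)/(-8 - 138) + (9429 - 1*11905)) + 31803 = (-145/(-146) + (9429 - 11905)) + 31803 = (-1/146*(-145) - 2476) + 31803 = (145/146 - 2476) + 31803 = -361351/146 + 31803 = 4281887/146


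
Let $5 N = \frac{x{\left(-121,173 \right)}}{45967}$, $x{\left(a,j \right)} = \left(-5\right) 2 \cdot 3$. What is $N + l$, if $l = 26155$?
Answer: $\frac{1202266879}{45967} \approx 26155.0$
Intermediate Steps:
$x{\left(a,j \right)} = -30$ ($x{\left(a,j \right)} = \left(-10\right) 3 = -30$)
$N = - \frac{6}{45967}$ ($N = \frac{\left(-30\right) \frac{1}{45967}}{5} = \frac{1}{5} \left(- \frac{30}{45967}\right) = - \frac{6}{45967} \approx -0.00013053$)
$N + l = - \frac{6}{45967} + 26155 = \frac{1202266879}{45967}$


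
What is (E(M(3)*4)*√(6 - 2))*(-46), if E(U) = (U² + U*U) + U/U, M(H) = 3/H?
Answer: -3036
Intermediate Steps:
E(U) = 1 + 2*U² (E(U) = (U² + U²) + 1 = 2*U² + 1 = 1 + 2*U²)
(E(M(3)*4)*√(6 - 2))*(-46) = ((1 + 2*((3/3)*4)²)*√(6 - 2))*(-46) = ((1 + 2*((3*(⅓))*4)²)*√4)*(-46) = ((1 + 2*(1*4)²)*2)*(-46) = ((1 + 2*4²)*2)*(-46) = ((1 + 2*16)*2)*(-46) = ((1 + 32)*2)*(-46) = (33*2)*(-46) = 66*(-46) = -3036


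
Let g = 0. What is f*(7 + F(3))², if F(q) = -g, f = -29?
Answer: -1421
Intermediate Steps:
F(q) = 0 (F(q) = -1*0 = 0)
f*(7 + F(3))² = -29*(7 + 0)² = -29*7² = -29*49 = -1421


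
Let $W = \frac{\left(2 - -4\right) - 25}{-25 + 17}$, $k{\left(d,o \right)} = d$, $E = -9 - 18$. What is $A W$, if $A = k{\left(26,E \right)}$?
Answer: $\frac{247}{4} \approx 61.75$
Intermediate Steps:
$E = -27$ ($E = -9 - 18 = -27$)
$W = \frac{19}{8}$ ($W = \frac{\left(2 + 4\right) - 25}{-8} = \left(6 - 25\right) \left(- \frac{1}{8}\right) = \left(-19\right) \left(- \frac{1}{8}\right) = \frac{19}{8} \approx 2.375$)
$A = 26$
$A W = 26 \cdot \frac{19}{8} = \frac{247}{4}$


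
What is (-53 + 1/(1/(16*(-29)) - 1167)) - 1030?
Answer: -586433051/541489 ≈ -1083.0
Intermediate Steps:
(-53 + 1/(1/(16*(-29)) - 1167)) - 1030 = (-53 + 1/(1/(-464) - 1167)) - 1030 = (-53 + 1/(-1/464 - 1167)) - 1030 = (-53 + 1/(-541489/464)) - 1030 = (-53 - 464/541489) - 1030 = -28699381/541489 - 1030 = -586433051/541489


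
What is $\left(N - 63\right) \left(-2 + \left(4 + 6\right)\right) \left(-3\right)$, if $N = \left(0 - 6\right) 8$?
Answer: $2664$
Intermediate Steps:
$N = -48$ ($N = \left(0 - 6\right) 8 = \left(-6\right) 8 = -48$)
$\left(N - 63\right) \left(-2 + \left(4 + 6\right)\right) \left(-3\right) = \left(-48 - 63\right) \left(-2 + \left(4 + 6\right)\right) \left(-3\right) = - 111 \left(-2 + 10\right) \left(-3\right) = - 111 \cdot 8 \left(-3\right) = \left(-111\right) \left(-24\right) = 2664$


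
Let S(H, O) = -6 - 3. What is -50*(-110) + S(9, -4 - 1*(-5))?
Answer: 5491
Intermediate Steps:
S(H, O) = -9
-50*(-110) + S(9, -4 - 1*(-5)) = -50*(-110) - 9 = 5500 - 9 = 5491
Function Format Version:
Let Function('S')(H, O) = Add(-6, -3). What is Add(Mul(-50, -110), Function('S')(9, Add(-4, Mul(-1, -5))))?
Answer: 5491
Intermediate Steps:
Function('S')(H, O) = -9
Add(Mul(-50, -110), Function('S')(9, Add(-4, Mul(-1, -5)))) = Add(Mul(-50, -110), -9) = Add(5500, -9) = 5491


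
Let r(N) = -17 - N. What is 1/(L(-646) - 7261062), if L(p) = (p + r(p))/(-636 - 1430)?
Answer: -2066/15001354075 ≈ -1.3772e-7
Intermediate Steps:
L(p) = 17/2066 (L(p) = (p + (-17 - p))/(-636 - 1430) = -17/(-2066) = -17*(-1/2066) = 17/2066)
1/(L(-646) - 7261062) = 1/(17/2066 - 7261062) = 1/(-15001354075/2066) = -2066/15001354075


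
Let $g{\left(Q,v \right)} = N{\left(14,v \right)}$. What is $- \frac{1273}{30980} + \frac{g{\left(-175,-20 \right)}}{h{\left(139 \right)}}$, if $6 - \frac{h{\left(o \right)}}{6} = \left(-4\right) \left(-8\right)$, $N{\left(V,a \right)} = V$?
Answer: $- \frac{158077}{1208220} \approx -0.13083$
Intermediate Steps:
$g{\left(Q,v \right)} = 14$
$h{\left(o \right)} = -156$ ($h{\left(o \right)} = 36 - 6 \left(\left(-4\right) \left(-8\right)\right) = 36 - 192 = -156$)
$- \frac{1273}{30980} + \frac{g{\left(-175,-20 \right)}}{h{\left(139 \right)}} = - \frac{1273}{30980} + \frac{14}{-156} = \left(-1273\right) \frac{1}{30980} + 14 \left(- \frac{1}{156}\right) = - \frac{1273}{30980} - \frac{7}{78} = - \frac{158077}{1208220}$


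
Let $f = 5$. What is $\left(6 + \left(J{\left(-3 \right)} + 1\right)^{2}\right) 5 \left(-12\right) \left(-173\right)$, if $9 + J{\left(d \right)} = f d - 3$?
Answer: $7079160$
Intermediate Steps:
$J{\left(d \right)} = -12 + 5 d$ ($J{\left(d \right)} = -9 + \left(5 d - 3\right) = -9 + \left(-3 + 5 d\right) = -12 + 5 d$)
$\left(6 + \left(J{\left(-3 \right)} + 1\right)^{2}\right) 5 \left(-12\right) \left(-173\right) = \left(6 + \left(\left(-12 + 5 \left(-3\right)\right) + 1\right)^{2}\right) 5 \left(-12\right) \left(-173\right) = \left(6 + \left(\left(-12 - 15\right) + 1\right)^{2}\right) 5 \left(-12\right) \left(-173\right) = \left(6 + \left(-27 + 1\right)^{2}\right) 5 \left(-12\right) \left(-173\right) = \left(6 + \left(-26\right)^{2}\right) 5 \left(-12\right) \left(-173\right) = \left(6 + 676\right) 5 \left(-12\right) \left(-173\right) = 682 \cdot 5 \left(-12\right) \left(-173\right) = 3410 \left(-12\right) \left(-173\right) = \left(-40920\right) \left(-173\right) = 7079160$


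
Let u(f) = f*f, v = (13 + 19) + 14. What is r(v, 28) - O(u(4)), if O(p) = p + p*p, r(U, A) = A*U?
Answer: 1016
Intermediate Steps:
v = 46 (v = 32 + 14 = 46)
u(f) = f²
O(p) = p + p²
r(v, 28) - O(u(4)) = 28*46 - 4²*(1 + 4²) = 1288 - 16*(1 + 16) = 1288 - 16*17 = 1288 - 1*272 = 1288 - 272 = 1016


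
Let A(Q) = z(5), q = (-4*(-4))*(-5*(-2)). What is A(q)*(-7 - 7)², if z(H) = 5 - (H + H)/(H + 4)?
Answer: 6860/9 ≈ 762.22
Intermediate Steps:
q = 160 (q = 16*10 = 160)
z(H) = 5 - 2*H/(4 + H)
A(Q) = 35/9 (A(Q) = (20 + 3*5)/(4 + 5) = (20 + 15)/9 = (⅑)*35 = 35/9)
A(q)*(-7 - 7)² = 35*(-7 - 7)²/9 = (35/9)*(-14)² = (35/9)*196 = 6860/9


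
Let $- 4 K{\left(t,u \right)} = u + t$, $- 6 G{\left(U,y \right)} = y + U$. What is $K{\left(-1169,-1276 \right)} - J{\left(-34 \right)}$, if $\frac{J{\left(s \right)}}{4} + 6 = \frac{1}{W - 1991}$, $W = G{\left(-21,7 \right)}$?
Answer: $\frac{7579827}{11932} \approx 635.25$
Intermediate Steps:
$G{\left(U,y \right)} = - \frac{U}{6} - \frac{y}{6}$ ($G{\left(U,y \right)} = - \frac{y + U}{6} = - \frac{U + y}{6} = - \frac{U}{6} - \frac{y}{6}$)
$W = \frac{7}{3}$ ($W = \left(- \frac{1}{6}\right) \left(-21\right) - \frac{7}{6} = \frac{7}{2} - \frac{7}{6} = \frac{7}{3} \approx 2.3333$)
$K{\left(t,u \right)} = - \frac{t}{4} - \frac{u}{4}$ ($K{\left(t,u \right)} = - \frac{u + t}{4} = - \frac{t + u}{4} = - \frac{t}{4} - \frac{u}{4}$)
$J{\left(s \right)} = - \frac{71598}{2983}$ ($J{\left(s \right)} = -24 + \frac{4}{\frac{7}{3} - 1991} = -24 + \frac{4}{- \frac{5966}{3}} = -24 + 4 \left(- \frac{3}{5966}\right) = -24 - \frac{6}{2983} = - \frac{71598}{2983}$)
$K{\left(-1169,-1276 \right)} - J{\left(-34 \right)} = \left(\left(- \frac{1}{4}\right) \left(-1169\right) - -319\right) - - \frac{71598}{2983} = \left(\frac{1169}{4} + 319\right) + \frac{71598}{2983} = \frac{2445}{4} + \frac{71598}{2983} = \frac{7579827}{11932}$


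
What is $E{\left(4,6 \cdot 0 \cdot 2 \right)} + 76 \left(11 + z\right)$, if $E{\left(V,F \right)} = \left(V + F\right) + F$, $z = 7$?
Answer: $1372$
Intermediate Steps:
$E{\left(V,F \right)} = V + 2 F$ ($E{\left(V,F \right)} = \left(F + V\right) + F = V + 2 F$)
$E{\left(4,6 \cdot 0 \cdot 2 \right)} + 76 \left(11 + z\right) = \left(4 + 2 \cdot 6 \cdot 0 \cdot 2\right) + 76 \left(11 + 7\right) = \left(4 + 2 \cdot 0 \cdot 2\right) + 76 \cdot 18 = \left(4 + 2 \cdot 0\right) + 1368 = \left(4 + 0\right) + 1368 = 4 + 1368 = 1372$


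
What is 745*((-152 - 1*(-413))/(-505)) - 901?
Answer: -129890/101 ≈ -1286.0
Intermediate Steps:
745*((-152 - 1*(-413))/(-505)) - 901 = 745*((-152 + 413)*(-1/505)) - 901 = 745*(261*(-1/505)) - 901 = 745*(-261/505) - 901 = -38889/101 - 901 = -129890/101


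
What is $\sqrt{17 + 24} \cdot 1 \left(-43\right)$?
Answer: $- 43 \sqrt{41} \approx -275.33$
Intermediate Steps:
$\sqrt{17 + 24} \cdot 1 \left(-43\right) = \sqrt{41} \cdot 1 \left(-43\right) = \sqrt{41} \left(-43\right) = - 43 \sqrt{41}$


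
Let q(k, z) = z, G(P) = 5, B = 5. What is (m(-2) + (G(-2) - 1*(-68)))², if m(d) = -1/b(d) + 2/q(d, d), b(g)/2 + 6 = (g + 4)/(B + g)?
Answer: 5322249/1024 ≈ 5197.5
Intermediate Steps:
b(g) = -12 + 2*(4 + g)/(5 + g) (b(g) = -12 + 2*((g + 4)/(5 + g)) = -12 + 2*((4 + g)/(5 + g)) = -12 + 2*(4 + g)/(5 + g))
m(d) = 2/d - (5 + d)/(2*(-26 - 5*d)) (m(d) = -1/(2*(-26 - 5*d)/(5 + d)) + 2/d = -(5 + d)/(2*(-26 - 5*d)) + 2/d = 2/d - (5 + d)/(2*(-26 - 5*d)))
(m(-2) + (G(-2) - 1*(-68)))² = ((½)*(104 + (-2)² + 25*(-2))/(-2*(26 + 5*(-2))) + (5 - 1*(-68)))² = ((½)*(-½)*(104 + 4 - 50)/(26 - 10) + (5 + 68))² = ((½)*(-½)*58/16 + 73)² = ((½)*(-½)*(1/16)*58 + 73)² = (-29/32 + 73)² = (2307/32)² = 5322249/1024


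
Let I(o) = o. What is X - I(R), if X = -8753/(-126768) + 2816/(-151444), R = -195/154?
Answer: 486603171577/369566370096 ≈ 1.3167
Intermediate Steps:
R = -195/154 (R = -195*1/154 = -195/154 ≈ -1.2662)
X = 242152661/4799563248 (X = -8753*(-1/126768) + 2816*(-1/151444) = 8753/126768 - 704/37861 = 242152661/4799563248 ≈ 0.050453)
X - I(R) = 242152661/4799563248 - 1*(-195/154) = 242152661/4799563248 + 195/154 = 486603171577/369566370096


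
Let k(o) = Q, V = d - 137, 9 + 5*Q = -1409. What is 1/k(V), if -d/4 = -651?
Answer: -5/1418 ≈ -0.0035261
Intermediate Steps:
d = 2604 (d = -4*(-651) = 2604)
Q = -1418/5 (Q = -9/5 + (⅕)*(-1409) = -9/5 - 1409/5 = -1418/5 ≈ -283.60)
V = 2467 (V = 2604 - 137 = 2467)
k(o) = -1418/5
1/k(V) = 1/(-1418/5) = -5/1418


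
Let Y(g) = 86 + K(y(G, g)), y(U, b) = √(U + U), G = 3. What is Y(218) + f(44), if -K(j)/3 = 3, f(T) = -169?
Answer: -92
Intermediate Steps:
y(U, b) = √2*√U (y(U, b) = √(2*U) = √2*√U)
K(j) = -9 (K(j) = -3*3 = -9)
Y(g) = 77 (Y(g) = 86 - 9 = 77)
Y(218) + f(44) = 77 - 169 = -92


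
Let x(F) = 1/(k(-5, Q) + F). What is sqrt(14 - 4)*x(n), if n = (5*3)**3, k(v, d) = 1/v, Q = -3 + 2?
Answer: 5*sqrt(10)/16874 ≈ 0.00093703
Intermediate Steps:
Q = -1
n = 3375 (n = 15**3 = 3375)
x(F) = 1/(-1/5 + F) (x(F) = 1/(1/(-5) + F) = 1/(-1/5 + F))
sqrt(14 - 4)*x(n) = sqrt(14 - 4)*(5/(-1 + 5*3375)) = sqrt(10)*(5/(-1 + 16875)) = sqrt(10)*(5/16874) = 5*sqrt(10)/16874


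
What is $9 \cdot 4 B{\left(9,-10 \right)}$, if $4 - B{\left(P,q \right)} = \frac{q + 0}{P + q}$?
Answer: $-216$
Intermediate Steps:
$B{\left(P,q \right)} = 4 - \frac{q}{P + q}$ ($B{\left(P,q \right)} = 4 - \frac{q + 0}{P + q} = 4 - \frac{q}{P + q}$)
$9 \cdot 4 B{\left(9,-10 \right)} = 9 \cdot 4 \frac{3 \left(-10\right) + 4 \cdot 9}{9 - 10} = 36 \frac{-30 + 36}{-1} = 36 \left(\left(-1\right) 6\right) = 36 \left(-6\right) = -216$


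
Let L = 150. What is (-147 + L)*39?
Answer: 117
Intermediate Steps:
(-147 + L)*39 = (-147 + 150)*39 = 3*39 = 117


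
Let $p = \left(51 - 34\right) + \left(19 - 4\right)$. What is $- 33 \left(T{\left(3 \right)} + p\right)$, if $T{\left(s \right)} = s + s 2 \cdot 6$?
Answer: $-2343$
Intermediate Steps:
$p = 32$ ($p = 17 + \left(19 - 4\right) = 17 + 15 = 32$)
$T{\left(s \right)} = 13 s$ ($T{\left(s \right)} = s + 2 s 6 = s + 12 s = 13 s$)
$- 33 \left(T{\left(3 \right)} + p\right) = - 33 \left(13 \cdot 3 + 32\right) = - 33 \left(39 + 32\right) = \left(-33\right) 71 = -2343$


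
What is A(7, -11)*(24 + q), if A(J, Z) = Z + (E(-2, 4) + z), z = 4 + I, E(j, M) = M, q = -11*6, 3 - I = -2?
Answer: -84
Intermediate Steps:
I = 5 (I = 3 - 1*(-2) = 3 + 2 = 5)
q = -66
z = 9 (z = 4 + 5 = 9)
A(J, Z) = 13 + Z (A(J, Z) = Z + (4 + 9) = Z + 13 = 13 + Z)
A(7, -11)*(24 + q) = (13 - 11)*(24 - 66) = 2*(-42) = -84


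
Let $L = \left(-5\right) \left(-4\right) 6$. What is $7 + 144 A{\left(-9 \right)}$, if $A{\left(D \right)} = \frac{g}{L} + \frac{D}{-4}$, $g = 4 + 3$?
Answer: $\frac{1697}{5} \approx 339.4$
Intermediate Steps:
$L = 120$ ($L = 20 \cdot 6 = 120$)
$g = 7$
$A{\left(D \right)} = \frac{7}{120} - \frac{D}{4}$ ($A{\left(D \right)} = \frac{7}{120} + \frac{D}{-4} = 7 \cdot \frac{1}{120} + D \left(- \frac{1}{4}\right) = \frac{7}{120} - \frac{D}{4}$)
$7 + 144 A{\left(-9 \right)} = 7 + 144 \left(\frac{7}{120} - - \frac{9}{4}\right) = 7 + 144 \left(\frac{7}{120} + \frac{9}{4}\right) = 7 + 144 \cdot \frac{277}{120} = 7 + \frac{1662}{5} = \frac{1697}{5}$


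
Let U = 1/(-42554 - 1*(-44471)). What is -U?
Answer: -1/1917 ≈ -0.00052165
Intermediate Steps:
U = 1/1917 (U = 1/(-42554 + 44471) = 1/1917 ≈ 0.00052165)
-U = -1*1/1917 = -1/1917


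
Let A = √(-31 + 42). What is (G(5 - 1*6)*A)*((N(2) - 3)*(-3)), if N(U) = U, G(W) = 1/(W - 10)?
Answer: -3*√11/11 ≈ -0.90453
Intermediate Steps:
G(W) = 1/(-10 + W)
A = √11 ≈ 3.3166
(G(5 - 1*6)*A)*((N(2) - 3)*(-3)) = (√11/(-10 + (5 - 1*6)))*((2 - 3)*(-3)) = (√11/(-10 + (5 - 6)))*(-1*(-3)) = (√11/(-10 - 1))*3 = (√11/(-11))*3 = -√11/11*3 = -3*√11/11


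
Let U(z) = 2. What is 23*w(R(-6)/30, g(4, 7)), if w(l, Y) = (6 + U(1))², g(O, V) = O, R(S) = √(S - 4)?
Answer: 1472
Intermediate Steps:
R(S) = √(-4 + S)
w(l, Y) = 64 (w(l, Y) = (6 + 2)² = 8² = 64)
23*w(R(-6)/30, g(4, 7)) = 23*64 = 1472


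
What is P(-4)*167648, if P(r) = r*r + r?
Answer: 2011776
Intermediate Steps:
P(r) = r + r² (P(r) = r² + r = r + r²)
P(-4)*167648 = -4*(1 - 4)*167648 = -4*(-3)*167648 = 12*167648 = 2011776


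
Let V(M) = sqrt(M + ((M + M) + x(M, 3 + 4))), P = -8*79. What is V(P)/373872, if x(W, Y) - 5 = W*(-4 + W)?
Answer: sqrt(400061)/373872 ≈ 0.0016918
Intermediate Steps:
P = -632
x(W, Y) = 5 + W*(-4 + W)
V(M) = sqrt(5 + M**2 - M) (V(M) = sqrt(M + ((M + M) + (5 + M**2 - 4*M))) = sqrt(M + (2*M + (5 + M**2 - 4*M))) = sqrt(M + (5 + M**2 - 2*M)) = sqrt(5 + M**2 - M))
V(P)/373872 = sqrt(5 + (-632)**2 - 1*(-632))/373872 = sqrt(5 + 399424 + 632)*(1/373872) = sqrt(400061)*(1/373872) = sqrt(400061)/373872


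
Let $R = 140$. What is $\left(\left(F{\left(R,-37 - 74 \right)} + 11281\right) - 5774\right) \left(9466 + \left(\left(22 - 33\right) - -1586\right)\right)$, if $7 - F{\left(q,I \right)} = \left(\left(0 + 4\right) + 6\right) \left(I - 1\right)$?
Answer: $73245994$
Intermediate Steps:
$F{\left(q,I \right)} = 17 - 10 I$ ($F{\left(q,I \right)} = 7 - \left(\left(0 + 4\right) + 6\right) \left(I - 1\right) = 7 - \left(4 + 6\right) \left(-1 + I\right) = 7 - 10 \left(-1 + I\right) = 7 - \left(-10 + 10 I\right) = 17 - 10 I$)
$\left(\left(F{\left(R,-37 - 74 \right)} + 11281\right) - 5774\right) \left(9466 + \left(\left(22 - 33\right) - -1586\right)\right) = \left(\left(\left(17 - 10 \left(-37 - 74\right)\right) + 11281\right) - 5774\right) \left(9466 + \left(\left(22 - 33\right) - -1586\right)\right) = \left(\left(\left(17 - 10 \left(-37 - 74\right)\right) + 11281\right) - 5774\right) \left(9466 + \left(\left(22 - 33\right) + 1586\right)\right) = \left(\left(\left(17 - -1110\right) + 11281\right) - 5774\right) \left(9466 + \left(-11 + 1586\right)\right) = \left(\left(\left(17 + 1110\right) + 11281\right) - 5774\right) \left(9466 + 1575\right) = \left(\left(1127 + 11281\right) - 5774\right) 11041 = \left(12408 - 5774\right) 11041 = 6634 \cdot 11041 = 73245994$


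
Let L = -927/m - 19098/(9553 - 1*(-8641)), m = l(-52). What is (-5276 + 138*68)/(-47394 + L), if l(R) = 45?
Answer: -93426190/1078350413 ≈ -0.086638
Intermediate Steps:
m = 45
L = -984736/45485 (L = -927/45 - 19098/(9553 - 1*(-8641)) = -927*1/45 - 19098/(9553 + 8641) = -103/5 - 19098/18194 = -103/5 - 19098*1/18194 = -103/5 - 9549/9097 = -984736/45485 ≈ -21.650)
(-5276 + 138*68)/(-47394 + L) = (-5276 + 138*68)/(-47394 - 984736/45485) = (-5276 + 9384)/(-2156700826/45485) = 4108*(-45485/2156700826) = -93426190/1078350413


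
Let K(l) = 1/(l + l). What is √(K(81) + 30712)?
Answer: √9950690/18 ≈ 175.25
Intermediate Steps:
K(l) = 1/(2*l)
√(K(81) + 30712) = √((½)/81 + 30712) = √((½)*(1/81) + 30712) = √(1/162 + 30712) = √(4975345/162) = √9950690/18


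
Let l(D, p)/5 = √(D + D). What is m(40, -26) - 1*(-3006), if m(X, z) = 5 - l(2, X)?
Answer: 3001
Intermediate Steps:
l(D, p) = 5*√2*√D (l(D, p) = 5*√(D + D) = 5*√(2*D) = 5*(√2*√D) = 5*√2*√D)
m(X, z) = -5 (m(X, z) = 5 - 5*√2*√2 = 5 - 1*10 = 5 - 10 = -5)
m(40, -26) - 1*(-3006) = -5 - 1*(-3006) = -5 + 3006 = 3001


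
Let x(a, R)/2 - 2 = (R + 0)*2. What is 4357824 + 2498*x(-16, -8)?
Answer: 4287880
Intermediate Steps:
x(a, R) = 4 + 4*R (x(a, R) = 4 + 2*((R + 0)*2) = 4 + 2*(R*2) = 4 + 2*(2*R) = 4 + 4*R)
4357824 + 2498*x(-16, -8) = 4357824 + 2498*(4 + 4*(-8)) = 4357824 + 2498*(4 - 32) = 4357824 + 2498*(-28) = 4357824 - 69944 = 4287880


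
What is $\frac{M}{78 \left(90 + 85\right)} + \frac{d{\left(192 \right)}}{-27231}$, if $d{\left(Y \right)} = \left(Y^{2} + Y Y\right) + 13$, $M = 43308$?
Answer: $\frac{28792583}{61950525} \approx 0.46477$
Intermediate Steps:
$d{\left(Y \right)} = 13 + 2 Y^{2}$ ($d{\left(Y \right)} = \left(Y^{2} + Y^{2}\right) + 13 = 2 Y^{2} + 13 = 13 + 2 Y^{2}$)
$\frac{M}{78 \left(90 + 85\right)} + \frac{d{\left(192 \right)}}{-27231} = \frac{43308}{78 \left(90 + 85\right)} + \frac{13 + 2 \cdot 192^{2}}{-27231} = \frac{43308}{78 \cdot 175} + \left(13 + 2 \cdot 36864\right) \left(- \frac{1}{27231}\right) = \frac{43308}{13650} + \left(13 + 73728\right) \left(- \frac{1}{27231}\right) = 43308 \cdot \frac{1}{13650} + 73741 \left(- \frac{1}{27231}\right) = \frac{7218}{2275} - \frac{73741}{27231} = \frac{28792583}{61950525}$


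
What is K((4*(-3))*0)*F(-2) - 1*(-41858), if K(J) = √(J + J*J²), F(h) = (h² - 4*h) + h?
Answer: 41858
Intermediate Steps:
F(h) = h² - 3*h
K(J) = √(J + J³)
K((4*(-3))*0)*F(-2) - 1*(-41858) = √((4*(-3))*0 + ((4*(-3))*0)³)*(-2*(-3 - 2)) - 1*(-41858) = √(-12*0 + (-12*0)³)*(-2*(-5)) + 41858 = √(0 + 0³)*10 + 41858 = √(0 + 0)*10 + 41858 = √0*10 + 41858 = 0*10 + 41858 = 0 + 41858 = 41858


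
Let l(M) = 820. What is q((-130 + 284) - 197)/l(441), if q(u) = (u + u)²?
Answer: 1849/205 ≈ 9.0195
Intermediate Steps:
q(u) = 4*u² (q(u) = (2*u)² = 4*u²)
q((-130 + 284) - 197)/l(441) = (4*((-130 + 284) - 197)²)/820 = (4*(154 - 197)²)*(1/820) = (4*(-43)²)*(1/820) = (4*1849)*(1/820) = 7396*(1/820) = 1849/205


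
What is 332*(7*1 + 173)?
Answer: 59760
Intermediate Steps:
332*(7*1 + 173) = 332*(7 + 173) = 332*180 = 59760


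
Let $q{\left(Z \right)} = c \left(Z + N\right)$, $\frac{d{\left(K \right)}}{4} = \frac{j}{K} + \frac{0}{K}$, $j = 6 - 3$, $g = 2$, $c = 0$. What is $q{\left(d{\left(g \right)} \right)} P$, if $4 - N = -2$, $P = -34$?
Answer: $0$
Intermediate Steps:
$N = 6$ ($N = 4 - -2 = 4 + 2 = 6$)
$j = 3$ ($j = 6 - 3 = 3$)
$d{\left(K \right)} = \frac{12}{K}$ ($d{\left(K \right)} = 4 \left(\frac{3}{K} + \frac{0}{K}\right) = 4 \left(\frac{3}{K} + 0\right) = 4 \frac{3}{K} = \frac{12}{K}$)
$q{\left(Z \right)} = 0$ ($q{\left(Z \right)} = 0 \left(Z + 6\right) = 0 \left(6 + Z\right) = 0$)
$q{\left(d{\left(g \right)} \right)} P = 0 \left(-34\right) = 0$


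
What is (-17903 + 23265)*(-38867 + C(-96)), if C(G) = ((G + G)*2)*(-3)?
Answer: -202227830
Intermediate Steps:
C(G) = -12*G (C(G) = ((2*G)*2)*(-3) = (4*G)*(-3) = -12*G)
(-17903 + 23265)*(-38867 + C(-96)) = (-17903 + 23265)*(-38867 - 12*(-96)) = 5362*(-38867 + 1152) = 5362*(-37715) = -202227830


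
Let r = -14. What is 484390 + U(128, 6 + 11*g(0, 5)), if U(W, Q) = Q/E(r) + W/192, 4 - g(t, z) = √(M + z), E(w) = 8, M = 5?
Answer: 5812763/12 - 11*√10/8 ≈ 4.8439e+5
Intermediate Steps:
g(t, z) = 4 - √(5 + z)
U(W, Q) = Q/8 + W/192
484390 + U(128, 6 + 11*g(0, 5)) = 484390 + ((6 + 11*(4 - √(5 + 5)))/8 + (1/192)*128) = 484390 + ((6 + 11*(4 - √10))/8 + ⅔) = 484390 + ((6 + (44 - 11*√10))/8 + ⅔) = 484390 + ((50 - 11*√10)/8 + ⅔) = 484390 + ((25/4 - 11*√10/8) + ⅔) = 484390 + (83/12 - 11*√10/8) = 5812763/12 - 11*√10/8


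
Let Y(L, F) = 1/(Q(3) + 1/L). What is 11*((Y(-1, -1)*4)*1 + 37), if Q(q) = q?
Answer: 429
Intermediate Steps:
Y(L, F) = 1/(3 + 1/L)
11*((Y(-1, -1)*4)*1 + 37) = 11*((-1/(1 + 3*(-1))*4)*1 + 37) = 11*((-1/(1 - 3)*4)*1 + 37) = 11*((-1/(-2)*4)*1 + 37) = 11*((-1*(-1/2)*4)*1 + 37) = 11*(((1/2)*4)*1 + 37) = 11*(2*1 + 37) = 11*(2 + 37) = 11*39 = 429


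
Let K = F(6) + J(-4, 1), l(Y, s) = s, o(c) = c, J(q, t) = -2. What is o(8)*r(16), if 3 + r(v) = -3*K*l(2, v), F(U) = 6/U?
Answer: 360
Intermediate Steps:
K = -1 (K = 6/6 - 2 = 6*(1/6) - 2 = 1 - 2 = -1)
r(v) = -3 + 3*v (r(v) = -3 - (-3)*v = -3 + 3*v)
o(8)*r(16) = 8*(-3 + 3*16) = 8*(-3 + 48) = 8*45 = 360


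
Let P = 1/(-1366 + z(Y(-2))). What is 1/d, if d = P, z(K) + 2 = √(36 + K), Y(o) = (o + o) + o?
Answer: -1368 + √30 ≈ -1362.5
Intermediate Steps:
Y(o) = 3*o (Y(o) = 2*o + o = 3*o)
z(K) = -2 + √(36 + K)
P = 1/(-1368 + √30) (P = 1/(-1366 + (-2 + √(36 + 3*(-2)))) = 1/(-1366 + (-2 + √(36 - 6))) = 1/(-1366 + (-2 + √30)) = 1/(-1368 + √30) ≈ -0.00073393)
d = -228/311899 - √30/1871394 ≈ -0.00073393
1/d = 1/(-228/311899 - √30/1871394)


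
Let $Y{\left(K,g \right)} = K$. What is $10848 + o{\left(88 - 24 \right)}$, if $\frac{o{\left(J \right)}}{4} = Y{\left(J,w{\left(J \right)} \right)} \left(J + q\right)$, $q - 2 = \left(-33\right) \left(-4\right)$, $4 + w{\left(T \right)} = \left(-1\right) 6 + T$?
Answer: $61536$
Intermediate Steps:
$w{\left(T \right)} = -10 + T$ ($w{\left(T \right)} = -4 + \left(\left(-1\right) 6 + T\right) = -4 + \left(-6 + T\right) = -10 + T$)
$q = 134$ ($q = 2 - -132 = 2 + 132 = 134$)
$o{\left(J \right)} = 4 J \left(134 + J\right)$ ($o{\left(J \right)} = 4 J \left(J + 134\right) = 4 J \left(134 + J\right)$)
$10848 + o{\left(88 - 24 \right)} = 10848 + 4 \left(88 - 24\right) \left(134 + \left(88 - 24\right)\right) = 10848 + 4 \cdot 64 \left(134 + 64\right) = 10848 + 4 \cdot 64 \cdot 198 = 10848 + 50688 = 61536$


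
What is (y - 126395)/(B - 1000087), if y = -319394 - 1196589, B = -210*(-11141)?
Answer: -1642378/1339523 ≈ -1.2261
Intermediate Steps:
B = 2339610
y = -1515983
(y - 126395)/(B - 1000087) = (-1515983 - 126395)/(2339610 - 1000087) = -1642378/1339523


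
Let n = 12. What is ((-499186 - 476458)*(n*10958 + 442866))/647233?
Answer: -560372839128/647233 ≈ -8.6580e+5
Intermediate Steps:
((-499186 - 476458)*(n*10958 + 442866))/647233 = ((-499186 - 476458)*(12*10958 + 442866))/647233 = -975644*(131496 + 442866)*(1/647233) = -975644*574362*(1/647233) = -560372839128*1/647233 = -560372839128/647233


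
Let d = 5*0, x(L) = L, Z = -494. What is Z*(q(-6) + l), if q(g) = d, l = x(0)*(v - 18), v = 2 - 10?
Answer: 0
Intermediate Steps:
v = -8
l = 0 (l = 0*(-8 - 18) = 0*(-26) = 0)
d = 0
q(g) = 0
Z*(q(-6) + l) = -494*(0 + 0) = -494*0 = 0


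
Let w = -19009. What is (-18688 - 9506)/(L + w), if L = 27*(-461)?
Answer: 14097/15728 ≈ 0.89630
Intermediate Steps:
L = -12447
(-18688 - 9506)/(L + w) = (-18688 - 9506)/(-12447 - 19009) = -28194/(-31456) = -28194*(-1/31456) = 14097/15728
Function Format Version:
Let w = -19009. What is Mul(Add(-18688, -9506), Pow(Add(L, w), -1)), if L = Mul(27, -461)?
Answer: Rational(14097, 15728) ≈ 0.89630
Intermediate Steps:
L = -12447
Mul(Add(-18688, -9506), Pow(Add(L, w), -1)) = Mul(Add(-18688, -9506), Pow(Add(-12447, -19009), -1)) = Mul(-28194, Pow(-31456, -1)) = Mul(-28194, Rational(-1, 31456)) = Rational(14097, 15728)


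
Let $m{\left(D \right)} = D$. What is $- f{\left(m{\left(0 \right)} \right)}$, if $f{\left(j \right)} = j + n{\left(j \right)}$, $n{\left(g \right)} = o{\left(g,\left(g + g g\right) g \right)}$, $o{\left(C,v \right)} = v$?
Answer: $0$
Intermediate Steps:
$n{\left(g \right)} = g \left(g + g^{2}\right)$ ($n{\left(g \right)} = \left(g + g g\right) g = \left(g + g^{2}\right) g = g \left(g + g^{2}\right)$)
$f{\left(j \right)} = j + j^{2} \left(1 + j\right)$
$- f{\left(m{\left(0 \right)} \right)} = - 0 \left(1 + 0 \left(1 + 0\right)\right) = - 0 \left(1 + 0 \cdot 1\right) = - 0 \left(1 + 0\right) = - 0 \cdot 1 = \left(-1\right) 0 = 0$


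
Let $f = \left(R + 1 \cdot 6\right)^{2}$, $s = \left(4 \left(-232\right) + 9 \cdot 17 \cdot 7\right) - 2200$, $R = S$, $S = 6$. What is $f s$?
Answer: $-296208$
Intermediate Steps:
$R = 6$
$s = -2057$ ($s = \left(-928 + 153 \cdot 7\right) - 2200 = \left(-928 + 1071\right) - 2200 = 143 - 2200 = -2057$)
$f = 144$ ($f = \left(6 + 1 \cdot 6\right)^{2} = \left(6 + 6\right)^{2} = 12^{2} = 144$)
$f s = 144 \left(-2057\right) = -296208$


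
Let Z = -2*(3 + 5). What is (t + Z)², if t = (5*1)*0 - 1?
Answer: 289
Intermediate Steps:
t = -1 (t = 5*0 - 1 = 0 - 1 = -1)
Z = -16 (Z = -2*8 = -16)
(t + Z)² = (-1 - 16)² = (-17)² = 289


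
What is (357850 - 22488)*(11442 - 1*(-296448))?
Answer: 103254606180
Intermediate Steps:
(357850 - 22488)*(11442 - 1*(-296448)) = 335362*(11442 + 296448) = 335362*307890 = 103254606180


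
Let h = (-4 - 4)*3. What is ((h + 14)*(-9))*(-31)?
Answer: -2790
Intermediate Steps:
h = -24 (h = -8*3 = -24)
((h + 14)*(-9))*(-31) = ((-24 + 14)*(-9))*(-31) = -10*(-9)*(-31) = 90*(-31) = -2790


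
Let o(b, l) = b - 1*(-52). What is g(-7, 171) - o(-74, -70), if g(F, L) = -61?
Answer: -39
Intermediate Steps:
o(b, l) = 52 + b (o(b, l) = b + 52 = 52 + b)
g(-7, 171) - o(-74, -70) = -61 - (52 - 74) = -61 - 1*(-22) = -61 + 22 = -39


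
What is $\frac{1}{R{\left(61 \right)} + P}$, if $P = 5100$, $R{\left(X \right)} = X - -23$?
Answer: $\frac{1}{5184} \approx 0.0001929$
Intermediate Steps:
$R{\left(X \right)} = 23 + X$ ($R{\left(X \right)} = X + 23 = 23 + X$)
$\frac{1}{R{\left(61 \right)} + P} = \frac{1}{\left(23 + 61\right) + 5100} = \frac{1}{84 + 5100} = \frac{1}{5184}$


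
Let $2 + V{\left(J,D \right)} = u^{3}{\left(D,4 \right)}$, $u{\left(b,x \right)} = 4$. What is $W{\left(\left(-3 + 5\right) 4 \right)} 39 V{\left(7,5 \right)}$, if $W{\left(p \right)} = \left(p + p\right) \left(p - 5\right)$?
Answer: $116064$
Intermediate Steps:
$V{\left(J,D \right)} = 62$ ($V{\left(J,D \right)} = -2 + 4^{3} = -2 + 64 = 62$)
$W{\left(p \right)} = 2 p \left(-5 + p\right)$
$W{\left(\left(-3 + 5\right) 4 \right)} 39 V{\left(7,5 \right)} = 2 \left(-3 + 5\right) 4 \left(-5 + \left(-3 + 5\right) 4\right) 39 \cdot 62 = 2 \cdot 2 \cdot 4 \left(-5 + 2 \cdot 4\right) 39 \cdot 62 = 2 \cdot 8 \left(-5 + 8\right) 39 \cdot 62 = 2 \cdot 8 \cdot 3 \cdot 39 \cdot 62 = 48 \cdot 39 \cdot 62 = 1872 \cdot 62 = 116064$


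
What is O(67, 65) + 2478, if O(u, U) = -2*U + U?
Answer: 2413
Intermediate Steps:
O(u, U) = -U
O(67, 65) + 2478 = -1*65 + 2478 = -65 + 2478 = 2413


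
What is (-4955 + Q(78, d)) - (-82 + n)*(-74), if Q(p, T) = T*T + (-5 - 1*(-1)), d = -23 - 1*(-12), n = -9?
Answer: -11572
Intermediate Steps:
d = -11 (d = -23 + 12 = -11)
Q(p, T) = -4 + T**2 (Q(p, T) = T**2 + (-5 + 1) = T**2 - 4 = -4 + T**2)
(-4955 + Q(78, d)) - (-82 + n)*(-74) = (-4955 + (-4 + (-11)**2)) - (-82 - 9)*(-74) = (-4955 + (-4 + 121)) - (-91)*(-74) = (-4955 + 117) - 1*6734 = -4838 - 6734 = -11572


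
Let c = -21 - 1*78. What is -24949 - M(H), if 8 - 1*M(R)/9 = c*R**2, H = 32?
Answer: -937405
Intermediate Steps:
c = -99 (c = -21 - 78 = -99)
M(R) = 72 + 891*R**2 (M(R) = 72 - (-891)*R**2 = 72 + 891*R**2)
-24949 - M(H) = -24949 - (72 + 891*32**2) = -24949 - (72 + 891*1024) = -24949 - (72 + 912384) = -24949 - 1*912456 = -24949 - 912456 = -937405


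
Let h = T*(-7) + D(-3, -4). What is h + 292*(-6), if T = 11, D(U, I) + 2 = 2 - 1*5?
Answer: -1834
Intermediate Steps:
D(U, I) = -5 (D(U, I) = -2 + (2 - 1*5) = -2 + (2 - 5) = -2 - 3 = -5)
h = -82 (h = 11*(-7) - 5 = -77 - 5 = -82)
h + 292*(-6) = -82 + 292*(-6) = -82 - 1752 = -1834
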